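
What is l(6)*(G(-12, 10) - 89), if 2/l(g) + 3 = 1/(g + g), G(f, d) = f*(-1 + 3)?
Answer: 2712/35 ≈ 77.486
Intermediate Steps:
G(f, d) = 2*f (G(f, d) = f*2 = 2*f)
l(g) = 2/(-3 + 1/(2*g)) (l(g) = 2/(-3 + 1/(g + g)) = 2/(-3 + 1/(2*g)))
l(6)*(G(-12, 10) - 89) = (-4*6/(-1 + 6*6))*(2*(-12) - 89) = (-4*6/(-1 + 36))*(-24 - 89) = -4*6/35*(-113) = -4*6*1/35*(-113) = -24/35*(-113) = 2712/35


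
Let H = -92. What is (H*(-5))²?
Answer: 211600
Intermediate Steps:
(H*(-5))² = (-92*(-5))² = 460² = 211600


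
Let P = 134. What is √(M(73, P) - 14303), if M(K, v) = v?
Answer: I*√14169 ≈ 119.03*I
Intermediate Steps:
√(M(73, P) - 14303) = √(134 - 14303) = √(-14169) = I*√14169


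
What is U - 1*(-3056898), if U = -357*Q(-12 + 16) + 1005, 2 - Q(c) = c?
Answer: 3058617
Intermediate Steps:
Q(c) = 2 - c
U = 1719 (U = -357*(2 - (-12 + 16)) + 1005 = -357*(2 - 1*4) + 1005 = -357*(2 - 4) + 1005 = -357*(-2) + 1005 = 714 + 1005 = 1719)
U - 1*(-3056898) = 1719 - 1*(-3056898) = 1719 + 3056898 = 3058617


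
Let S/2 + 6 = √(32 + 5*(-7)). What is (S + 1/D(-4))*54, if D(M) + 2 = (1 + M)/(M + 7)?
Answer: -666 + 108*I*√3 ≈ -666.0 + 187.06*I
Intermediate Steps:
D(M) = -2 + (1 + M)/(7 + M) (D(M) = -2 + (1 + M)/(M + 7) = -2 + (1 + M)/(7 + M))
S = -12 + 2*I*√3 (S = -12 + 2*√(32 + 5*(-7)) = -12 + 2*√(32 - 35) = -12 + 2*√(-3) = -12 + 2*(I*√3) = -12 + 2*I*√3 ≈ -12.0 + 3.4641*I)
(S + 1/D(-4))*54 = ((-12 + 2*I*√3) + 1/((-13 - 1*(-4))/(7 - 4)))*54 = ((-12 + 2*I*√3) + 1/((-13 + 4)/3))*54 = ((-12 + 2*I*√3) + 1/((⅓)*(-9)))*54 = ((-12 + 2*I*√3) + 1/(-3))*54 = ((-12 + 2*I*√3) - ⅓)*54 = (-37/3 + 2*I*√3)*54 = -666 + 108*I*√3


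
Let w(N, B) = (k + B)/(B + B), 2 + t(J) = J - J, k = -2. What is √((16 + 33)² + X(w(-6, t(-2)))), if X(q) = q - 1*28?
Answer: √2374 ≈ 48.724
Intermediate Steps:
t(J) = -2 (t(J) = -2 + (J - J) = -2 + 0 = -2)
w(N, B) = (-2 + B)/(2*B) (w(N, B) = (-2 + B)/(B + B) = (-2 + B)/((2*B)) = (-2 + B)*(1/(2*B)) = (-2 + B)/(2*B))
X(q) = -28 + q (X(q) = q - 28 = -28 + q)
√((16 + 33)² + X(w(-6, t(-2)))) = √((16 + 33)² + (-28 + (½)*(-2 - 2)/(-2))) = √(49² + (-28 + (½)*(-½)*(-4))) = √(2401 + (-28 + 1)) = √(2401 - 27) = √2374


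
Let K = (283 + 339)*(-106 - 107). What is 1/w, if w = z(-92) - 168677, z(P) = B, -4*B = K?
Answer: -2/271111 ≈ -7.3770e-6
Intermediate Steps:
K = -132486 (K = 622*(-213) = -132486)
B = 66243/2 (B = -1/4*(-132486) = 66243/2 ≈ 33122.)
z(P) = 66243/2
w = -271111/2 (w = 66243/2 - 168677 = -271111/2 ≈ -1.3556e+5)
1/w = 1/(-271111/2) = -2/271111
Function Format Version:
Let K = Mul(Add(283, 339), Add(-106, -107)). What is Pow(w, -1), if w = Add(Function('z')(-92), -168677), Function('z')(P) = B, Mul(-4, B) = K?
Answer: Rational(-2, 271111) ≈ -7.3770e-6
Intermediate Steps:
K = -132486 (K = Mul(622, -213) = -132486)
B = Rational(66243, 2) (B = Mul(Rational(-1, 4), -132486) = Rational(66243, 2) ≈ 33122.)
Function('z')(P) = Rational(66243, 2)
w = Rational(-271111, 2) (w = Add(Rational(66243, 2), -168677) = Rational(-271111, 2) ≈ -1.3556e+5)
Pow(w, -1) = Pow(Rational(-271111, 2), -1) = Rational(-2, 271111)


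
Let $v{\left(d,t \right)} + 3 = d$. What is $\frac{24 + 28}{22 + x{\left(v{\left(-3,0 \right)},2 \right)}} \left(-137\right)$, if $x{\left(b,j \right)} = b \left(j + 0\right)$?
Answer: $- \frac{3562}{5} \approx -712.4$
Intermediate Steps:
$v{\left(d,t \right)} = -3 + d$
$x{\left(b,j \right)} = b j$
$\frac{24 + 28}{22 + x{\left(v{\left(-3,0 \right)},2 \right)}} \left(-137\right) = \frac{24 + 28}{22 + \left(-3 - 3\right) 2} \left(-137\right) = \frac{52}{22 - 12} \left(-137\right) = \frac{52}{10} \left(-137\right) = 52 \cdot \frac{1}{10} \left(-137\right) = \frac{26}{5} \left(-137\right) = - \frac{3562}{5}$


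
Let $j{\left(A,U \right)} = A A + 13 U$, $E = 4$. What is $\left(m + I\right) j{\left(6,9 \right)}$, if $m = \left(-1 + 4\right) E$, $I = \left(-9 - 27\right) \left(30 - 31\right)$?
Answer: $7344$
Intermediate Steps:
$j{\left(A,U \right)} = A^{2} + 13 U$
$I = 36$ ($I = \left(-36\right) \left(-1\right) = 36$)
$m = 12$ ($m = \left(-1 + 4\right) 4 = 3 \cdot 4 = 12$)
$\left(m + I\right) j{\left(6,9 \right)} = \left(12 + 36\right) \left(6^{2} + 13 \cdot 9\right) = 48 \left(36 + 117\right) = 48 \cdot 153 = 7344$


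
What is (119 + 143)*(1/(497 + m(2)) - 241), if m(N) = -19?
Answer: -15090807/239 ≈ -63141.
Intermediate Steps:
(119 + 143)*(1/(497 + m(2)) - 241) = (119 + 143)*(1/(497 - 19) - 241) = 262*(1/478 - 241) = 262*(-115197/478) = -15090807/239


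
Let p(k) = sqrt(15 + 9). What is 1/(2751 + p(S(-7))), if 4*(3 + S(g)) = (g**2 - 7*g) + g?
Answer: 917/2522659 - 2*sqrt(6)/7567977 ≈ 0.00036286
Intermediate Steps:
S(g) = -3 - 3*g/2 + g**2/4 (S(g) = -3 + ((g**2 - 7*g) + g)/4 = -3 + (g**2 - 6*g)/4 = -3 + (-3*g/2 + g**2/4) = -3 - 3*g/2 + g**2/4)
p(k) = 2*sqrt(6) (p(k) = sqrt(24) = 2*sqrt(6))
1/(2751 + p(S(-7))) = 1/(2751 + 2*sqrt(6))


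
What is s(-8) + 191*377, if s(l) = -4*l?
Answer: 72039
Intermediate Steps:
s(-8) + 191*377 = -4*(-8) + 191*377 = 32 + 72007 = 72039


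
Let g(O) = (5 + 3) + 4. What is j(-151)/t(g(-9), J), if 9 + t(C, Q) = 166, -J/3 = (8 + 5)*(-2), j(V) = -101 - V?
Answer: 50/157 ≈ 0.31847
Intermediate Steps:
g(O) = 12 (g(O) = 8 + 4 = 12)
J = 78 (J = -3*(8 + 5)*(-2) = -39*(-2) = -3*(-26) = 78)
t(C, Q) = 157 (t(C, Q) = -9 + 166 = 157)
j(-151)/t(g(-9), J) = (-101 - 1*(-151))/157 = (-101 + 151)*(1/157) = 50*(1/157) = 50/157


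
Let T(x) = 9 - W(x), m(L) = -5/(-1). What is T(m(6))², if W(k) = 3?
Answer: 36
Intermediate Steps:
m(L) = 5 (m(L) = -5*(-1) = 5)
T(x) = 6 (T(x) = 9 - 1*3 = 9 - 3 = 6)
T(m(6))² = 6² = 36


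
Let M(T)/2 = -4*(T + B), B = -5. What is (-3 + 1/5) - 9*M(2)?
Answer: -1094/5 ≈ -218.80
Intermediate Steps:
M(T) = 40 - 8*T (M(T) = 2*(-4*(T - 5)) = 2*(-4*(-5 + T)) = 2*(20 - 4*T) = 40 - 8*T)
(-3 + 1/5) - 9*M(2) = (-3 + 1/5) - 9*(40 - 8*2) = (-3 + ⅕) - 9*(40 - 16) = -14/5 - 9*24 = -14/5 - 216 = -1094/5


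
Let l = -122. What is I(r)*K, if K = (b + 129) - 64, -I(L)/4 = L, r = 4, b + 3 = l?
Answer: 960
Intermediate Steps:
b = -125 (b = -3 - 122 = -125)
I(L) = -4*L
K = -60 (K = (-125 + 129) - 64 = 4 - 64 = -60)
I(r)*K = -4*4*(-60) = -16*(-60) = 960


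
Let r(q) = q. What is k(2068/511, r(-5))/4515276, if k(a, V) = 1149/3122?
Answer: 383/4698897224 ≈ 8.1508e-8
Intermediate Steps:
k(a, V) = 1149/3122 (k(a, V) = 1149*(1/3122) = 1149/3122)
k(2068/511, r(-5))/4515276 = (1149/3122)/4515276 = (1149/3122)*(1/4515276) = 383/4698897224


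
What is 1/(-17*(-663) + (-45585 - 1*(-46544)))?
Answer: 1/12230 ≈ 8.1766e-5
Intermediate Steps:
1/(-17*(-663) + (-45585 - 1*(-46544))) = 1/(11271 + (-45585 + 46544)) = 1/(11271 + 959) = 1/12230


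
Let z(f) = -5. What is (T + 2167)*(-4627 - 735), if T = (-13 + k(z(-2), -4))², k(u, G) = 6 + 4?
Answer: -11667712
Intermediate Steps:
k(u, G) = 10
T = 9 (T = (-13 + 10)² = (-3)² = 9)
(T + 2167)*(-4627 - 735) = (9 + 2167)*(-4627 - 735) = 2176*(-5362) = -11667712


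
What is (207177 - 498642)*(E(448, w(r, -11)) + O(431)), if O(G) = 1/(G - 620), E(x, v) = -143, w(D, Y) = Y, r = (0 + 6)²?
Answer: 291767260/7 ≈ 4.1681e+7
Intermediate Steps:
r = 36 (r = 6² = 36)
O(G) = 1/(-620 + G)
(207177 - 498642)*(E(448, w(r, -11)) + O(431)) = (207177 - 498642)*(-143 + 1/(-620 + 431)) = -291465*(-143 + 1/(-189)) = -291465*(-143 - 1/189) = -291465*(-27028/189) = 291767260/7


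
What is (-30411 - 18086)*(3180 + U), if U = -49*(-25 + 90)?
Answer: 242485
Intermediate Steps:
U = -3185 (U = -49*65 = -3185)
(-30411 - 18086)*(3180 + U) = (-30411 - 18086)*(3180 - 3185) = -48497*(-5) = 242485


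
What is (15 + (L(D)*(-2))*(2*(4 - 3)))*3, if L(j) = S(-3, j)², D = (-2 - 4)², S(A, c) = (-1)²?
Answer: 33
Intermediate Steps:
S(A, c) = 1
D = 36 (D = (-6)² = 36)
L(j) = 1 (L(j) = 1² = 1)
(15 + (L(D)*(-2))*(2*(4 - 3)))*3 = (15 + (1*(-2))*(2*(4 - 3)))*3 = (15 - 4)*3 = 11*3 = 33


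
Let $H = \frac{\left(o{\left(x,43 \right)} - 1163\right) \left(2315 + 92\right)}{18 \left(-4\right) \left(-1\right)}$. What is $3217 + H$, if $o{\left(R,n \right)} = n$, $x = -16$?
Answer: $- \frac{308027}{9} \approx -34225.0$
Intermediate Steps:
$H = - \frac{336980}{9}$ ($H = \frac{\left(43 - 1163\right) \left(2315 + 92\right)}{18 \left(-4\right) \left(-1\right)} = \frac{\left(-1120\right) 2407}{\left(-72\right) \left(-1\right)} = - \frac{2695840}{72} = \left(-2695840\right) \frac{1}{72} = - \frac{336980}{9} \approx -37442.0$)
$3217 + H = 3217 - \frac{336980}{9} = - \frac{308027}{9}$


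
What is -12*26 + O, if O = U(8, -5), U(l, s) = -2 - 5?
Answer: -319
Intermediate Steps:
U(l, s) = -7
O = -7
-12*26 + O = -12*26 - 7 = -312 - 7 = -319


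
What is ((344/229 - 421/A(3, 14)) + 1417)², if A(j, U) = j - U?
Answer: 13466081587456/6345361 ≈ 2.1222e+6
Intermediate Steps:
((344/229 - 421/A(3, 14)) + 1417)² = ((344/229 - 421/(3 - 1*14)) + 1417)² = ((344*(1/229) - 421/(3 - 14)) + 1417)² = ((344/229 - 421/(-11)) + 1417)² = ((344/229 - 421*(-1/11)) + 1417)² = ((344/229 + 421/11) + 1417)² = (100193/2519 + 1417)² = (3669616/2519)² = 13466081587456/6345361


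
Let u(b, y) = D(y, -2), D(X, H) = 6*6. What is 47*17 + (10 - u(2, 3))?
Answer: 773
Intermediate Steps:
D(X, H) = 36
u(b, y) = 36
47*17 + (10 - u(2, 3)) = 47*17 + (10 - 1*36) = 799 + (10 - 36) = 799 - 26 = 773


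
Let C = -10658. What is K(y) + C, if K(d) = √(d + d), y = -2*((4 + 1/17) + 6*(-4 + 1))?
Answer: -10658 + 2*√4029/17 ≈ -10651.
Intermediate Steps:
y = 474/17 (y = -2*((4 + 1/17) + 6*(-3)) = -2*(69/17 - 18) = -2*(-237/17) = 474/17 ≈ 27.882)
K(d) = √2*√d (K(d) = √(2*d) = √2*√d)
K(y) + C = √2*√(474/17) - 10658 = √2*(√8058/17) - 10658 = 2*√4029/17 - 10658 = -10658 + 2*√4029/17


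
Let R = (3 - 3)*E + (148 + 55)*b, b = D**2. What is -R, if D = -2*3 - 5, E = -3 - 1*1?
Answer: -24563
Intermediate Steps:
E = -4 (E = -3 - 1 = -4)
D = -11 (D = -6 - 5 = -11)
b = 121 (b = (-11)**2 = 121)
R = 24563 (R = (3 - 3)*(-4) + (148 + 55)*121 = 0*(-4) + 203*121 = 0 + 24563 = 24563)
-R = -1*24563 = -24563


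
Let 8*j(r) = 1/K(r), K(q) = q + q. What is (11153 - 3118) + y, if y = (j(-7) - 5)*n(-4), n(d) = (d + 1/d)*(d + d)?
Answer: 440423/56 ≈ 7864.7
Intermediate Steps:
K(q) = 2*q
j(r) = 1/(16*r) (j(r) = 1/(8*((2*r))) = (1/(2*r))/8 = 1/(16*r))
n(d) = 2*d*(d + 1/d) (n(d) = (d + 1/d)*(2*d) = 2*d*(d + 1/d))
y = -9537/56 (y = ((1/16)/(-7) - 5)*(2 + 2*(-4)²) = ((1/16)*(-⅐) - 5)*(2 + 2*16) = (-1/112 - 5)*(2 + 32) = -561/112*34 = -9537/56 ≈ -170.30)
(11153 - 3118) + y = (11153 - 3118) - 9537/56 = 8035 - 9537/56 = 440423/56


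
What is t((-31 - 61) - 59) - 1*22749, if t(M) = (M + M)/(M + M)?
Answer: -22748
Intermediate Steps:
t(M) = 1 (t(M) = (2*M)/((2*M)) = (2*M)*(1/(2*M)) = 1)
t((-31 - 61) - 59) - 1*22749 = 1 - 1*22749 = 1 - 22749 = -22748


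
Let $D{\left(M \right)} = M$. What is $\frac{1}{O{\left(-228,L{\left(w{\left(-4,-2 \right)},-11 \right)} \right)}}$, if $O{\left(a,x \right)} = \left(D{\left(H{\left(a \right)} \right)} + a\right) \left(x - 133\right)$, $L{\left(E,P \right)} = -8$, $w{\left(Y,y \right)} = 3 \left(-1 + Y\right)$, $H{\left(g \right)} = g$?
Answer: $\frac{1}{64296} \approx 1.5553 \cdot 10^{-5}$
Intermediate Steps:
$w{\left(Y,y \right)} = -3 + 3 Y$
$O{\left(a,x \right)} = 2 a \left(-133 + x\right)$ ($O{\left(a,x \right)} = \left(a + a\right) \left(x - 133\right) = 2 a \left(-133 + x\right)$)
$\frac{1}{O{\left(-228,L{\left(w{\left(-4,-2 \right)},-11 \right)} \right)}} = \frac{1}{2 \left(-228\right) \left(-133 - 8\right)} = \frac{1}{2 \left(-228\right) \left(-141\right)} = \frac{1}{64296}$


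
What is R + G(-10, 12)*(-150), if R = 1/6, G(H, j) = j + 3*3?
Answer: -18899/6 ≈ -3149.8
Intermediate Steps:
G(H, j) = 9 + j (G(H, j) = j + 9 = 9 + j)
R = ⅙ ≈ 0.16667
R + G(-10, 12)*(-150) = ⅙ + (9 + 12)*(-150) = ⅙ + 21*(-150) = ⅙ - 3150 = -18899/6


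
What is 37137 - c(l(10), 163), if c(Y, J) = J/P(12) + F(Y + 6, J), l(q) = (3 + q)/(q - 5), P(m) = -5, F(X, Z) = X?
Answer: 37161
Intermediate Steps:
l(q) = (3 + q)/(-5 + q)
c(Y, J) = 6 + Y - J/5 (c(Y, J) = J/(-5) + (Y + 6) = -J/5 + (6 + Y) = 6 + Y - J/5)
37137 - c(l(10), 163) = 37137 - (6 + (3 + 10)/(-5 + 10) - 1/5*163) = 37137 - (6 + 13/5 - 163/5) = 37137 - 1*(-24) = 37137 + 24 = 37161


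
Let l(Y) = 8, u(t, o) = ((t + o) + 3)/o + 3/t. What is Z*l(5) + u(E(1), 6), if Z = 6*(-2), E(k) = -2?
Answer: -289/3 ≈ -96.333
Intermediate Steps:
u(t, o) = 3/t + (3 + o + t)/o (u(t, o) = ((o + t) + 3)/o + 3/t = (3 + o + t)/o + 3/t = 3/t + (3 + o + t)/o)
Z = -12
Z*l(5) + u(E(1), 6) = -12*8 + (1 + 3/6 + 3/(-2) - 2/6) = -96 + (1 + 3*(⅙) + 3*(-½) - 2*⅙) = -96 + (1 + ½ - 3/2 - ⅓) = -96 - ⅓ = -289/3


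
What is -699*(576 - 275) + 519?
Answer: -209880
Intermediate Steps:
-699*(576 - 275) + 519 = -699*301 + 519 = -210399 + 519 = -209880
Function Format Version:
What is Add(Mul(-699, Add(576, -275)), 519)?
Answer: -209880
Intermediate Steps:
Add(Mul(-699, Add(576, -275)), 519) = Add(Mul(-699, 301), 519) = Add(-210399, 519) = -209880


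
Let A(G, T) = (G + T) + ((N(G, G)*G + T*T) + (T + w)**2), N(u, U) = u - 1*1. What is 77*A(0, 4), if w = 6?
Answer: 9240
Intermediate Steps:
N(u, U) = -1 + u (N(u, U) = u - 1 = -1 + u)
A(G, T) = G + T + T**2 + (6 + T)**2 + G*(-1 + G) (A(G, T) = (G + T) + (((-1 + G)*G + T*T) + (T + 6)**2) = (G + T) + ((G*(-1 + G) + T**2) + (6 + T)**2) = (G + T) + ((T**2 + G*(-1 + G)) + (6 + T)**2) = (G + T) + (T**2 + (6 + T)**2 + G*(-1 + G)) = G + T + T**2 + (6 + T)**2 + G*(-1 + G))
77*A(0, 4) = 77*(36 + 0**2 + 2*4**2 + 13*4) = 77*(36 + 0 + 2*16 + 52) = 77*(36 + 0 + 32 + 52) = 77*120 = 9240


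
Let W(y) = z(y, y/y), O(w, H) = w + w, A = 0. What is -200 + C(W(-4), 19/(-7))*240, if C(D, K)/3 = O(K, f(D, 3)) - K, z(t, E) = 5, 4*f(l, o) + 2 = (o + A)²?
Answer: -15080/7 ≈ -2154.3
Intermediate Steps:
f(l, o) = -½ + o²/4 (f(l, o) = -½ + (o + 0)²/4 = -½ + o²/4)
O(w, H) = 2*w
W(y) = 5
C(D, K) = 3*K (C(D, K) = 3*(2*K - K) = 3*K)
-200 + C(W(-4), 19/(-7))*240 = -200 + (3*(19/(-7)))*240 = -200 + (3*(19*(-⅐)))*240 = -200 + (3*(-19/7))*240 = -200 - 57/7*240 = -200 - 13680/7 = -15080/7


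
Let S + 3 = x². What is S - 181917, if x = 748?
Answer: 377584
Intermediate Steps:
S = 559501 (S = -3 + 748² = -3 + 559504 = 559501)
S - 181917 = 559501 - 181917 = 377584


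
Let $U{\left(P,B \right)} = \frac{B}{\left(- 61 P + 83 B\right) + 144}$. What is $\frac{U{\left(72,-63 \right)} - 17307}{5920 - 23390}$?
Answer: $\frac{9112132}{9197955} \approx 0.99067$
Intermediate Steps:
$U{\left(P,B \right)} = \frac{B}{144 - 61 P + 83 B}$
$\frac{U{\left(72,-63 \right)} - 17307}{5920 - 23390} = \frac{- \frac{63}{144 - 4392 + 83 \left(-63\right)} - 17307}{5920 - 23390} = \frac{- \frac{63}{144 - 4392 - 5229} - 17307}{-17470} = \left(- \frac{63}{-9477} - 17307\right) \left(- \frac{1}{17470}\right) = \left(\left(-63\right) \left(- \frac{1}{9477}\right) - 17307\right) \left(- \frac{1}{17470}\right) = \left(\frac{7}{1053} - 17307\right) \left(- \frac{1}{17470}\right) = \left(- \frac{18224264}{1053}\right) \left(- \frac{1}{17470}\right) = \frac{9112132}{9197955}$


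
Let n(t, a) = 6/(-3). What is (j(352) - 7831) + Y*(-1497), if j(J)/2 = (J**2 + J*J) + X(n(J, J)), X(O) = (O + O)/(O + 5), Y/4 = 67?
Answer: 259759/3 ≈ 86586.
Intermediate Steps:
Y = 268 (Y = 4*67 = 268)
n(t, a) = -2 (n(t, a) = 6*(-1/3) = -2)
X(O) = 2*O/(5 + O) (X(O) = (2*O)/(5 + O) = 2*O/(5 + O))
j(J) = -8/3 + 4*J**2 (j(J) = 2*((J**2 + J*J) + 2*(-2)/(5 - 2)) = 2*((J**2 + J**2) + 2*(-2)/3) = 2*(2*J**2 + 2*(-2)*(1/3)) = 2*(2*J**2 - 4/3) = 2*(-4/3 + 2*J**2) = -8/3 + 4*J**2)
(j(352) - 7831) + Y*(-1497) = ((-8/3 + 4*352**2) - 7831) + 268*(-1497) = ((-8/3 + 4*123904) - 7831) - 401196 = ((-8/3 + 495616) - 7831) - 401196 = (1486840/3 - 7831) - 401196 = 1463347/3 - 401196 = 259759/3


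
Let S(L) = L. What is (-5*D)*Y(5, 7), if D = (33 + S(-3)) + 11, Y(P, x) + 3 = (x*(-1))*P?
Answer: 7790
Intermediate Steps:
Y(P, x) = -3 - P*x (Y(P, x) = -3 + (x*(-1))*P = -3 + (-x)*P = -3 - P*x)
D = 41 (D = (33 - 3) + 11 = 30 + 11 = 41)
(-5*D)*Y(5, 7) = (-5*41)*(-3 - 1*5*7) = -205*(-3 - 35) = -205*(-38) = 7790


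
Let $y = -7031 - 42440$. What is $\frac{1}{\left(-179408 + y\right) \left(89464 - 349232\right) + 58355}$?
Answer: $\frac{1}{59455498427} \approx 1.6819 \cdot 10^{-11}$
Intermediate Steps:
$y = -49471$ ($y = -7031 - 42440 = -49471$)
$\frac{1}{\left(-179408 + y\right) \left(89464 - 349232\right) + 58355} = \frac{1}{\left(-179408 - 49471\right) \left(89464 - 349232\right) + 58355} = \frac{1}{\left(-228879\right) \left(-259768\right) + 58355} = \frac{1}{59455440072 + 58355} = \frac{1}{59455498427}$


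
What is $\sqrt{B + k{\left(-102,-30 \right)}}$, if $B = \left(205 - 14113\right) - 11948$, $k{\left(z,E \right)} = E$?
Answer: $43 i \sqrt{14} \approx 160.89 i$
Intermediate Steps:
$B = -25856$ ($B = -13908 - 11948 = -25856$)
$\sqrt{B + k{\left(-102,-30 \right)}} = \sqrt{-25856 - 30} = \sqrt{-25886} = 43 i \sqrt{14}$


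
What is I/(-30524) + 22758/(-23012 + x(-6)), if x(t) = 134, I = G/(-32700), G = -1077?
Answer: -1261976467667/1268629330800 ≈ -0.99476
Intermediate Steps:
I = 359/10900 (I = -1077/(-32700) = -1077*(-1/32700) = 359/10900 ≈ 0.032936)
I/(-30524) + 22758/(-23012 + x(-6)) = (359/10900)/(-30524) + 22758/(-23012 + 134) = (359/10900)*(-1/30524) + 22758/(-22878) = -359/332711600 + 22758*(-1/22878) = -359/332711600 - 3793/3813 = -1261976467667/1268629330800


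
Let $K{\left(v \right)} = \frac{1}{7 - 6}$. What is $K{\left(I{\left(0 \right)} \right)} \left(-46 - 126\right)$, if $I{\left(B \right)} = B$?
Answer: $-172$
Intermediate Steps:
$K{\left(v \right)} = 1$ ($K{\left(v \right)} = 1^{-1} = 1$)
$K{\left(I{\left(0 \right)} \right)} \left(-46 - 126\right) = 1 \left(-46 - 126\right) = 1 \left(-172\right) = -172$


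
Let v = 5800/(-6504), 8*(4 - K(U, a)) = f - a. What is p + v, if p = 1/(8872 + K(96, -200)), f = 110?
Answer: -2847197/3193193 ≈ -0.89165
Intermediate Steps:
K(U, a) = -39/4 + a/8 (K(U, a) = 4 - (110 - a)/8 = 4 + (-55/4 + a/8) = -39/4 + a/8)
v = -725/813 (v = 5800*(-1/6504) = -725/813 ≈ -0.89176)
p = 4/35349 (p = 1/(8872 + (-39/4 + (⅛)*(-200))) = 1/(8872 + (-39/4 - 25)) = 1/(8872 - 139/4) = 1/(35349/4) = 4/35349 ≈ 0.00011316)
p + v = 4/35349 - 725/813 = -2847197/3193193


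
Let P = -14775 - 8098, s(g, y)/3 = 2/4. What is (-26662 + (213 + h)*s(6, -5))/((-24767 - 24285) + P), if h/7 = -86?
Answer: 54491/143850 ≈ 0.37880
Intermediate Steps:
s(g, y) = 3/2 (s(g, y) = 3*(2/4) = 3*(2*(¼)) = 3*(½) = 3/2)
h = -602 (h = 7*(-86) = -602)
P = -22873
(-26662 + (213 + h)*s(6, -5))/((-24767 - 24285) + P) = (-26662 + (213 - 602)*(3/2))/((-24767 - 24285) - 22873) = (-26662 - 389*3/2)/(-49052 - 22873) = (-26662 - 1167/2)/(-71925) = -54491/2*(-1/71925) = 54491/143850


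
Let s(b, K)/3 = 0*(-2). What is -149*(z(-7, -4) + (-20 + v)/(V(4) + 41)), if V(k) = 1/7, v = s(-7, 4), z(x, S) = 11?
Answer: -112793/72 ≈ -1566.6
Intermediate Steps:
s(b, K) = 0 (s(b, K) = 3*(0*(-2)) = 3*0 = 0)
v = 0
V(k) = ⅐
-149*(z(-7, -4) + (-20 + v)/(V(4) + 41)) = -149*(11 + (-20 + 0)/(⅐ + 41)) = -149*(11 - 20/288/7) = -149*(11 - 20*7/288) = -149*(11 - 35/72) = -149*757/72 = -112793/72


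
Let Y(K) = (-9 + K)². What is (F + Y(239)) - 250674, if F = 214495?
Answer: 16721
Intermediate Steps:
(F + Y(239)) - 250674 = (214495 + (-9 + 239)²) - 250674 = (214495 + 230²) - 250674 = (214495 + 52900) - 250674 = 267395 - 250674 = 16721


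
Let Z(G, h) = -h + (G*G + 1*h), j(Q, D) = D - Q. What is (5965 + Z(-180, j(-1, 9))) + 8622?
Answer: 46987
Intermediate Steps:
Z(G, h) = G**2 (Z(G, h) = -h + (G**2 + h) = -h + (h + G**2) = G**2)
(5965 + Z(-180, j(-1, 9))) + 8622 = (5965 + (-180)**2) + 8622 = (5965 + 32400) + 8622 = 38365 + 8622 = 46987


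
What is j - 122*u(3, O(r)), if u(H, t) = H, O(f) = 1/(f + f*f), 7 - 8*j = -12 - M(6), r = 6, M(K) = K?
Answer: -2903/8 ≈ -362.88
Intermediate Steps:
j = 25/8 (j = 7/8 - (-12 - 1*6)/8 = 7/8 - (-12 - 6)/8 = 7/8 - ⅛*(-18) = 7/8 + 9/4 = 25/8 ≈ 3.1250)
O(f) = 1/(f + f²)
j - 122*u(3, O(r)) = 25/8 - 122*3 = 25/8 - 366 = -2903/8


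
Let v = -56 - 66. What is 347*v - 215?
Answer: -42549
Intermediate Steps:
v = -122
347*v - 215 = 347*(-122) - 215 = -42334 - 215 = -42549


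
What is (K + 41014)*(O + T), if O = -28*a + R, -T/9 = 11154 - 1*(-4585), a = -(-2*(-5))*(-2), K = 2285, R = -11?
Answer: -6158070378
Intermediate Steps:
a = 20 (a = -10*(-2) = -1*(-20) = 20)
T = -141651 (T = -9*(11154 - 1*(-4585)) = -9*(11154 + 4585) = -9*15739 = -141651)
O = -571 (O = -28*20 - 11 = -560 - 11 = -571)
(K + 41014)*(O + T) = (2285 + 41014)*(-571 - 141651) = 43299*(-142222) = -6158070378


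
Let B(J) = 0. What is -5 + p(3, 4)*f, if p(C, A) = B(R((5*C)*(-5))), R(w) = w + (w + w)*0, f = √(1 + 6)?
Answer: -5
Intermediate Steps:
f = √7 ≈ 2.6458
R(w) = w (R(w) = w + (2*w)*0 = w + 0 = w)
p(C, A) = 0
-5 + p(3, 4)*f = -5 + 0*√7 = -5 + 0 = -5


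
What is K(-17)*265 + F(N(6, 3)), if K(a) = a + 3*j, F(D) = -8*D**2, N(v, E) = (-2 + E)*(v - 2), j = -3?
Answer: -7018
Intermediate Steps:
N(v, E) = (-2 + E)*(-2 + v)
K(a) = -9 + a (K(a) = a + 3*(-3) = a - 9 = -9 + a)
K(-17)*265 + F(N(6, 3)) = (-9 - 17)*265 - 8*(4 - 2*3 - 2*6 + 3*6)**2 = -26*265 - 8*(4 - 6 - 12 + 18)**2 = -6890 - 8*4**2 = -6890 - 8*16 = -6890 - 128 = -7018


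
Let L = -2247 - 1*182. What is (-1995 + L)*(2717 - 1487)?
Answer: -5441520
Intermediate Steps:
L = -2429 (L = -2247 - 182 = -2429)
(-1995 + L)*(2717 - 1487) = (-1995 - 2429)*(2717 - 1487) = -4424*1230 = -5441520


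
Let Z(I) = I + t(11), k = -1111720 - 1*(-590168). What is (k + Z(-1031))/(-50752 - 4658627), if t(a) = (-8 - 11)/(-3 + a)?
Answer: 1393561/12558344 ≈ 0.11097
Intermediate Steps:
k = -521552 (k = -1111720 + 590168 = -521552)
t(a) = -19/(-3 + a)
Z(I) = -19/8 + I (Z(I) = I - 19/(-3 + 11) = I - 19/8 = -19/8 + I)
(k + Z(-1031))/(-50752 - 4658627) = (-521552 + (-19/8 - 1031))/(-50752 - 4658627) = (-521552 - 8267/8)/(-4709379) = -4180683/8*(-1/4709379) = 1393561/12558344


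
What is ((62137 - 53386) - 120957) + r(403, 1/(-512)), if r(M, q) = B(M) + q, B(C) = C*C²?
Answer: 33453373951/512 ≈ 6.5339e+7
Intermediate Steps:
B(C) = C³
r(M, q) = q + M³ (r(M, q) = M³ + q = q + M³)
((62137 - 53386) - 120957) + r(403, 1/(-512)) = ((62137 - 53386) - 120957) + (1/(-512) + 403³) = (8751 - 120957) + (-1/512 + 65450827) = -112206 + 33510823423/512 = 33453373951/512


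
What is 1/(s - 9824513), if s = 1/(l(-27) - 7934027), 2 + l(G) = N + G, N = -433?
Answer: -7934489/77952490328858 ≈ -1.0179e-7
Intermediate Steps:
l(G) = -435 + G (l(G) = -2 + (-433 + G) = -435 + G)
s = -1/7934489 (s = 1/((-435 - 27) - 7934027) = 1/(-462 - 7934027) = 1/(-7934489) = -1/7934489 ≈ -1.2603e-7)
1/(s - 9824513) = 1/(-1/7934489 - 9824513) = 1/(-77952490328858/7934489) = -7934489/77952490328858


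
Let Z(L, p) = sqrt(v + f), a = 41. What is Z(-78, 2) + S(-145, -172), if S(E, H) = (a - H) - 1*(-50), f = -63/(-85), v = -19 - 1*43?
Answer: 263 + I*sqrt(442595)/85 ≈ 263.0 + 7.8268*I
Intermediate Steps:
v = -62 (v = -19 - 43 = -62)
f = 63/85 (f = -63*(-1/85) = 63/85 ≈ 0.74118)
S(E, H) = 91 - H (S(E, H) = (41 - H) - 1*(-50) = (41 - H) + 50 = 91 - H)
Z(L, p) = I*sqrt(442595)/85 (Z(L, p) = sqrt(-62 + 63/85) = sqrt(-5207/85) = I*sqrt(442595)/85)
Z(-78, 2) + S(-145, -172) = I*sqrt(442595)/85 + (91 - 1*(-172)) = I*sqrt(442595)/85 + (91 + 172) = I*sqrt(442595)/85 + 263 = 263 + I*sqrt(442595)/85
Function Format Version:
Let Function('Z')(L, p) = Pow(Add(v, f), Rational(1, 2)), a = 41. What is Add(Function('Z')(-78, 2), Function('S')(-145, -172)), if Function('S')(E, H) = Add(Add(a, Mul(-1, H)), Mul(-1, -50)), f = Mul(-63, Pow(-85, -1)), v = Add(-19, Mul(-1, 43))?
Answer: Add(263, Mul(Rational(1, 85), I, Pow(442595, Rational(1, 2)))) ≈ Add(263.00, Mul(7.8268, I))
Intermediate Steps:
v = -62 (v = Add(-19, -43) = -62)
f = Rational(63, 85) (f = Mul(-63, Rational(-1, 85)) = Rational(63, 85) ≈ 0.74118)
Function('S')(E, H) = Add(91, Mul(-1, H)) (Function('S')(E, H) = Add(Add(41, Mul(-1, H)), Mul(-1, -50)) = Add(Add(41, Mul(-1, H)), 50) = Add(91, Mul(-1, H)))
Function('Z')(L, p) = Mul(Rational(1, 85), I, Pow(442595, Rational(1, 2))) (Function('Z')(L, p) = Pow(Add(-62, Rational(63, 85)), Rational(1, 2)) = Pow(Rational(-5207, 85), Rational(1, 2)) = Mul(Rational(1, 85), I, Pow(442595, Rational(1, 2))))
Add(Function('Z')(-78, 2), Function('S')(-145, -172)) = Add(Mul(Rational(1, 85), I, Pow(442595, Rational(1, 2))), Add(91, Mul(-1, -172))) = Add(Mul(Rational(1, 85), I, Pow(442595, Rational(1, 2))), Add(91, 172)) = Add(Mul(Rational(1, 85), I, Pow(442595, Rational(1, 2))), 263) = Add(263, Mul(Rational(1, 85), I, Pow(442595, Rational(1, 2))))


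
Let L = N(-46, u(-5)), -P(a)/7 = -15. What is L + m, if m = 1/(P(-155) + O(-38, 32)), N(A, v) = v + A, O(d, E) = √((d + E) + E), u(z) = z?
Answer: -560844/10999 - √26/10999 ≈ -50.991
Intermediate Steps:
P(a) = 105 (P(a) = -7*(-15) = 105)
O(d, E) = √(d + 2*E) (O(d, E) = √((E + d) + E) = √(d + 2*E))
N(A, v) = A + v
L = -51 (L = -46 - 5 = -51)
m = 1/(105 + √26) (m = 1/(105 + √(-38 + 2*32)) = 1/(105 + √(-38 + 64)) = 1/(105 + √26) ≈ 0.0090827)
L + m = -51 + (105/10999 - √26/10999) = -560844/10999 - √26/10999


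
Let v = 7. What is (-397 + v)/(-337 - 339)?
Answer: 15/26 ≈ 0.57692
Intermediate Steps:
(-397 + v)/(-337 - 339) = (-397 + 7)/(-337 - 339) = -390/(-676) = -390*(-1/676) = 15/26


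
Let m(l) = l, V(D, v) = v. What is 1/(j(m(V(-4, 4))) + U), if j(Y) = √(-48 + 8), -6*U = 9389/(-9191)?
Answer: 517765794/121731405961 - 6082162632*I*√10/121731405961 ≈ 0.0042533 - 0.158*I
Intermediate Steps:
U = 9389/55146 (U = -9389/(6*(-9191)) = -9389*(-1)/(6*9191) = -⅙*(-9389/9191) = 9389/55146 ≈ 0.17026)
j(Y) = 2*I*√10 (j(Y) = √(-40) = 2*I*√10)
1/(j(m(V(-4, 4))) + U) = 1/(2*I*√10 + 9389/55146) = 1/(9389/55146 + 2*I*√10)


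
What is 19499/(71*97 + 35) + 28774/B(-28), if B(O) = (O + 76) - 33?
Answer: 199466113/103830 ≈ 1921.1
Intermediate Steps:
B(O) = 43 + O (B(O) = (76 + O) - 33 = 43 + O)
19499/(71*97 + 35) + 28774/B(-28) = 19499/(71*97 + 35) + 28774/(43 - 28) = 19499/(6887 + 35) + 28774/15 = 19499/6922 + 28774*(1/15) = 19499*(1/6922) + 28774/15 = 19499/6922 + 28774/15 = 199466113/103830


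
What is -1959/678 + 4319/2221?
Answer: -474219/501946 ≈ -0.94476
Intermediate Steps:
-1959/678 + 4319/2221 = -1959*1/678 + 4319*(1/2221) = -653/226 + 4319/2221 = -474219/501946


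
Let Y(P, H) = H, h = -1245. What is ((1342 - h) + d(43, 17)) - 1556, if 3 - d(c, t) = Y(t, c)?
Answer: 991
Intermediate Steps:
d(c, t) = 3 - c
((1342 - h) + d(43, 17)) - 1556 = ((1342 - 1*(-1245)) + (3 - 1*43)) - 1556 = ((1342 + 1245) + (3 - 43)) - 1556 = (2587 - 40) - 1556 = 2547 - 1556 = 991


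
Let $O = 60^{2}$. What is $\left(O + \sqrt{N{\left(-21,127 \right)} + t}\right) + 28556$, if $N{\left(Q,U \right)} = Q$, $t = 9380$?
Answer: $32156 + 7 \sqrt{191} \approx 32253.0$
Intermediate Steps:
$O = 3600$
$\left(O + \sqrt{N{\left(-21,127 \right)} + t}\right) + 28556 = \left(3600 + \sqrt{-21 + 9380}\right) + 28556 = \left(3600 + \sqrt{9359}\right) + 28556 = \left(3600 + 7 \sqrt{191}\right) + 28556 = 32156 + 7 \sqrt{191}$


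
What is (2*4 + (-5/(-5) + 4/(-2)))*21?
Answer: 147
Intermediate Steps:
(2*4 + (-5/(-5) + 4/(-2)))*21 = (8 + (-5*(-⅕) + 4*(-½)))*21 = (8 + (1 - 2))*21 = (8 - 1)*21 = 7*21 = 147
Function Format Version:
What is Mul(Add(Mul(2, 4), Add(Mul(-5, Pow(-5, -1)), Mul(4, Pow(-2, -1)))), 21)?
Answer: 147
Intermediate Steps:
Mul(Add(Mul(2, 4), Add(Mul(-5, Pow(-5, -1)), Mul(4, Pow(-2, -1)))), 21) = Mul(Add(8, Add(Mul(-5, Rational(-1, 5)), Mul(4, Rational(-1, 2)))), 21) = Mul(Add(8, Add(1, -2)), 21) = Mul(Add(8, -1), 21) = Mul(7, 21) = 147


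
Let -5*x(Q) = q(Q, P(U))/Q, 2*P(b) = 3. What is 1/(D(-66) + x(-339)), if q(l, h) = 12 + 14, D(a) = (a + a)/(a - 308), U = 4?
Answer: 28815/10612 ≈ 2.7153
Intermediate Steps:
P(b) = 3/2 (P(b) = (1/2)*3 = 3/2)
D(a) = 2*a/(-308 + a) (D(a) = (2*a)/(-308 + a) = 2*a/(-308 + a))
q(l, h) = 26
x(Q) = -26/(5*Q)
1/(D(-66) + x(-339)) = 1/(2*(-66)/(-308 - 66) - 26/5/(-339)) = 1/(2*(-66)/(-374) - 26/5*(-1/339)) = 1/(2*(-66)*(-1/374) + 26/1695) = 1/(6/17 + 26/1695) = 1/(10612/28815) = 28815/10612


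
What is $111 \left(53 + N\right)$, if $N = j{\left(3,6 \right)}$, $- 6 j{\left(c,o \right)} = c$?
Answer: $\frac{11655}{2} \approx 5827.5$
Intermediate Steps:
$j{\left(c,o \right)} = - \frac{c}{6}$
$N = - \frac{1}{2}$ ($N = \left(- \frac{1}{6}\right) 3 = - \frac{1}{2} \approx -0.5$)
$111 \left(53 + N\right) = 111 \left(53 - \frac{1}{2}\right) = 111 \cdot \frac{105}{2} = \frac{11655}{2}$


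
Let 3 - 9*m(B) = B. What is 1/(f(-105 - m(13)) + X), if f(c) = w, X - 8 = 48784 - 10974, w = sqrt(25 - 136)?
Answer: 12606/476733745 - I*sqrt(111)/1430201235 ≈ 2.6442e-5 - 7.3666e-9*I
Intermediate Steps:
m(B) = 1/3 - B/9
w = I*sqrt(111) (w = sqrt(-111) = I*sqrt(111) ≈ 10.536*I)
X = 37818 (X = 8 + (48784 - 10974) = 8 + 37810 = 37818)
f(c) = I*sqrt(111)
1/(f(-105 - m(13)) + X) = 1/(I*sqrt(111) + 37818) = 1/(37818 + I*sqrt(111))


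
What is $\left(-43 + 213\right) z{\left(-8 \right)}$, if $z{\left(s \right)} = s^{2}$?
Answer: $10880$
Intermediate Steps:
$\left(-43 + 213\right) z{\left(-8 \right)} = \left(-43 + 213\right) \left(-8\right)^{2} = 170 \cdot 64 = 10880$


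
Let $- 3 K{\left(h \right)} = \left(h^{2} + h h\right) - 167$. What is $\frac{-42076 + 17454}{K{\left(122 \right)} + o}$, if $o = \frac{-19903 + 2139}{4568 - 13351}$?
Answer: $\frac{216255026}{86644097} \approx 2.4959$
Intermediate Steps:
$o = \frac{17764}{8783}$ ($o = - \frac{17764}{-8783} = \left(-17764\right) \left(- \frac{1}{8783}\right) = \frac{17764}{8783} \approx 2.0225$)
$K{\left(h \right)} = \frac{167}{3} - \frac{2 h^{2}}{3}$ ($K{\left(h \right)} = - \frac{\left(h^{2} + h h\right) - 167}{3} = - \frac{\left(h^{2} + h^{2}\right) - 167}{3} = - \frac{2 h^{2} - 167}{3} = - \frac{-167 + 2 h^{2}}{3} = \frac{167}{3} - \frac{2 h^{2}}{3}$)
$\frac{-42076 + 17454}{K{\left(122 \right)} + o} = \frac{-42076 + 17454}{\left(\frac{167}{3} - \frac{2 \cdot 122^{2}}{3}\right) + \frac{17764}{8783}} = - \frac{24622}{\left(\frac{167}{3} - \frac{29768}{3}\right) + \frac{17764}{8783}} = - \frac{24622}{-9867 + \frac{17764}{8783}} = - \frac{24622}{- \frac{86644097}{8783}} = \left(-24622\right) \left(- \frac{8783}{86644097}\right) = \frac{216255026}{86644097}$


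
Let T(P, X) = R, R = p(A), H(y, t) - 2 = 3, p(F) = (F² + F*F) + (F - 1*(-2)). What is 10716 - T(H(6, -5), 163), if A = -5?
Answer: 10669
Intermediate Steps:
p(F) = 2 + F + 2*F² (p(F) = (F² + F²) + (F + 2) = 2*F² + (2 + F) = 2 + F + 2*F²)
H(y, t) = 5 (H(y, t) = 2 + 3 = 5)
R = 47 (R = 2 - 5 + 2*(-5)² = 2 - 5 + 2*25 = 2 - 5 + 50 = 47)
T(P, X) = 47
10716 - T(H(6, -5), 163) = 10716 - 1*47 = 10716 - 47 = 10669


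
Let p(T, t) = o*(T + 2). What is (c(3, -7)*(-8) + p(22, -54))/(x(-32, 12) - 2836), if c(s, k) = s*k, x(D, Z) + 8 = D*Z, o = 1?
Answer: -16/269 ≈ -0.059480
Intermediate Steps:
x(D, Z) = -8 + D*Z
p(T, t) = 2 + T (p(T, t) = 1*(T + 2) = 1*(2 + T) = 2 + T)
c(s, k) = k*s
(c(3, -7)*(-8) + p(22, -54))/(x(-32, 12) - 2836) = (-7*3*(-8) + (2 + 22))/((-8 - 32*12) - 2836) = (-21*(-8) + 24)/((-8 - 384) - 2836) = (168 + 24)/(-392 - 2836) = 192/(-3228) = 192*(-1/3228) = -16/269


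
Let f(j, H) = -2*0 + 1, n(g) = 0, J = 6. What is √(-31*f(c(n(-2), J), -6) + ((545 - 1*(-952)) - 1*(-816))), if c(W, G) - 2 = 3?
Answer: √2282 ≈ 47.770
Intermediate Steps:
c(W, G) = 5 (c(W, G) = 2 + 3 = 5)
f(j, H) = 1 (f(j, H) = 0 + 1 = 1)
√(-31*f(c(n(-2), J), -6) + ((545 - 1*(-952)) - 1*(-816))) = √(-31*1 + ((545 - 1*(-952)) - 1*(-816))) = √(-31 + ((545 + 952) + 816)) = √(-31 + (1497 + 816)) = √(-31 + 2313) = √2282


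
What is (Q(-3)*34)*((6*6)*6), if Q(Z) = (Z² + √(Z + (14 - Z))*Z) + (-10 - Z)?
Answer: 14688 - 22032*√14 ≈ -67748.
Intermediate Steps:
Q(Z) = -10 + Z² - Z + Z*√14 (Q(Z) = (Z² + √14*Z) + (-10 - Z) = (Z² + Z*√14) + (-10 - Z) = -10 + Z² - Z + Z*√14)
(Q(-3)*34)*((6*6)*6) = ((-10 + (-3)² - 1*(-3) - 3*√14)*34)*((6*6)*6) = ((-10 + 9 + 3 - 3*√14)*34)*(36*6) = ((2 - 3*√14)*34)*216 = (68 - 102*√14)*216 = 14688 - 22032*√14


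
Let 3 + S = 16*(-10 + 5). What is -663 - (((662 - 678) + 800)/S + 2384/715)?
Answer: -38983047/59345 ≈ -656.89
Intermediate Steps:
S = -83 (S = -3 + 16*(-10 + 5) = -3 + 16*(-5) = -3 - 80 = -83)
-663 - (((662 - 678) + 800)/S + 2384/715) = -663 - (((662 - 678) + 800)/(-83) + 2384/715) = -663 - ((-16 + 800)*(-1/83) + 2384*(1/715)) = -663 - (784*(-1/83) + 2384/715) = -663 - (-784/83 + 2384/715) = -663 - 1*(-362688/59345) = -663 + 362688/59345 = -38983047/59345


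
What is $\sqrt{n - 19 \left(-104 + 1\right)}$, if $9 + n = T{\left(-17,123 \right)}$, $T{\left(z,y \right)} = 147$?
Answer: $\sqrt{2095} \approx 45.771$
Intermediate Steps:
$n = 138$ ($n = -9 + 147 = 138$)
$\sqrt{n - 19 \left(-104 + 1\right)} = \sqrt{138 - 19 \left(-104 + 1\right)} = \sqrt{138 - -1957} = \sqrt{138 + 1957} = \sqrt{2095}$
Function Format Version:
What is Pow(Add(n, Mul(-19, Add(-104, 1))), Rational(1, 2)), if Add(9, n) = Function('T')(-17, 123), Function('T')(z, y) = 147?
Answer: Pow(2095, Rational(1, 2)) ≈ 45.771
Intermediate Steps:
n = 138 (n = Add(-9, 147) = 138)
Pow(Add(n, Mul(-19, Add(-104, 1))), Rational(1, 2)) = Pow(Add(138, Mul(-19, Add(-104, 1))), Rational(1, 2)) = Pow(Add(138, Mul(-19, -103)), Rational(1, 2)) = Pow(Add(138, 1957), Rational(1, 2)) = Pow(2095, Rational(1, 2))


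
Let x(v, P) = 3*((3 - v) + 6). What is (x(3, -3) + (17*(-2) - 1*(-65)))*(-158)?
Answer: -7742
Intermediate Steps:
x(v, P) = 27 - 3*v (x(v, P) = 3*(9 - v) = 27 - 3*v)
(x(3, -3) + (17*(-2) - 1*(-65)))*(-158) = ((27 - 3*3) + (17*(-2) - 1*(-65)))*(-158) = ((27 - 9) + (-34 + 65))*(-158) = (18 + 31)*(-158) = 49*(-158) = -7742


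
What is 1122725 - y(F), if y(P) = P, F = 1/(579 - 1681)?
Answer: 1237242951/1102 ≈ 1.1227e+6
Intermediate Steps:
F = -1/1102 (F = 1/(-1102) = -1/1102 ≈ -0.00090744)
1122725 - y(F) = 1122725 - 1*(-1/1102) = 1122725 + 1/1102 = 1237242951/1102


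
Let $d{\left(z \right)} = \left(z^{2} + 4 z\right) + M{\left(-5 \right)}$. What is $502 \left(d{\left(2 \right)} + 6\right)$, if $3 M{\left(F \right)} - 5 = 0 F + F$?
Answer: $9036$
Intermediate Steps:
$M{\left(F \right)} = \frac{5}{3} + \frac{F}{3}$ ($M{\left(F \right)} = \frac{5}{3} + \frac{0 F + F}{3} = \frac{5}{3} + \frac{0 + F}{3} = \frac{5}{3} + \frac{F}{3}$)
$d{\left(z \right)} = z^{2} + 4 z$ ($d{\left(z \right)} = \left(z^{2} + 4 z\right) + \left(\frac{5}{3} + \frac{1}{3} \left(-5\right)\right) = \left(z^{2} + 4 z\right) + \left(\frac{5}{3} - \frac{5}{3}\right) = \left(z^{2} + 4 z\right) + 0 = z^{2} + 4 z$)
$502 \left(d{\left(2 \right)} + 6\right) = 502 \left(2 \left(4 + 2\right) + 6\right) = 502 \left(2 \cdot 6 + 6\right) = 502 \left(12 + 6\right) = 502 \cdot 18 = 9036$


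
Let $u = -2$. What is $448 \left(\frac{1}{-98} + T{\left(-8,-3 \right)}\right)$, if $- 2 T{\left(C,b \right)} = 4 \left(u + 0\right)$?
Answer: $\frac{12512}{7} \approx 1787.4$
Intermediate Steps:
$T{\left(C,b \right)} = 4$ ($T{\left(C,b \right)} = - \frac{4 \left(-2 + 0\right)}{2} = - \frac{4 \left(-2\right)}{2} = \left(- \frac{1}{2}\right) \left(-8\right) = 4$)
$448 \left(\frac{1}{-98} + T{\left(-8,-3 \right)}\right) = 448 \left(\frac{1}{-98} + 4\right) = 448 \left(- \frac{1}{98} + 4\right) = 448 \cdot \frac{391}{98} = \frac{12512}{7}$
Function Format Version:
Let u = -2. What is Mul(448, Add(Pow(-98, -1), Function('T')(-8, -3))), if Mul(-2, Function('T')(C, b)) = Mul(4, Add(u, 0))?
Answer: Rational(12512, 7) ≈ 1787.4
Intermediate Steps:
Function('T')(C, b) = 4 (Function('T')(C, b) = Mul(Rational(-1, 2), Mul(4, Add(-2, 0))) = Mul(Rational(-1, 2), Mul(4, -2)) = Mul(Rational(-1, 2), -8) = 4)
Mul(448, Add(Pow(-98, -1), Function('T')(-8, -3))) = Mul(448, Add(Pow(-98, -1), 4)) = Mul(448, Add(Rational(-1, 98), 4)) = Mul(448, Rational(391, 98)) = Rational(12512, 7)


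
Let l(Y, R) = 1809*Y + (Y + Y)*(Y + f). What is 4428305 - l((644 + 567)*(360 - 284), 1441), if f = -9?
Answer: -17101658763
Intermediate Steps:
l(Y, R) = 1809*Y + 2*Y*(-9 + Y) (l(Y, R) = 1809*Y + (Y + Y)*(Y - 9) = 1809*Y + (2*Y)*(-9 + Y) = 1809*Y + 2*Y*(-9 + Y))
4428305 - l((644 + 567)*(360 - 284), 1441) = 4428305 - (644 + 567)*(360 - 284)*(1791 + 2*((644 + 567)*(360 - 284))) = 4428305 - 1211*76*(1791 + 2*(1211*76)) = 4428305 - 92036*(1791 + 2*92036) = 4428305 - 92036*(1791 + 184072) = 4428305 - 92036*185863 = 4428305 - 1*17106087068 = 4428305 - 17106087068 = -17101658763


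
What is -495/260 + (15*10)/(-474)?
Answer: -9121/4108 ≈ -2.2203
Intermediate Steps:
-495/260 + (15*10)/(-474) = -495*1/260 + 150*(-1/474) = -99/52 - 25/79 = -9121/4108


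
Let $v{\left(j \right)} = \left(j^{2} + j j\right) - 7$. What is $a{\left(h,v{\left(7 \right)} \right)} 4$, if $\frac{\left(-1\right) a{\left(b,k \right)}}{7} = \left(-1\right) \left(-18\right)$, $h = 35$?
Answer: $-504$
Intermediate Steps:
$v{\left(j \right)} = -7 + 2 j^{2}$ ($v{\left(j \right)} = \left(j^{2} + j^{2}\right) - 7 = 2 j^{2} - 7 = -7 + 2 j^{2}$)
$a{\left(b,k \right)} = -126$ ($a{\left(b,k \right)} = - 7 \left(\left(-1\right) \left(-18\right)\right) = \left(-7\right) 18 = -126$)
$a{\left(h,v{\left(7 \right)} \right)} 4 = \left(-126\right) 4 = -504$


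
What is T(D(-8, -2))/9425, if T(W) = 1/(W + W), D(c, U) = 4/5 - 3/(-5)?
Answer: 1/26390 ≈ 3.7893e-5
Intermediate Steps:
D(c, U) = 7/5 (D(c, U) = 4*(⅕) - 3*(-⅕) = ⅘ + ⅗ = 7/5)
T(W) = 1/(2*W)
T(D(-8, -2))/9425 = (1/(2*(7/5)))/9425 = ((½)*(5/7))*(1/9425) = (5/14)*(1/9425) = 1/26390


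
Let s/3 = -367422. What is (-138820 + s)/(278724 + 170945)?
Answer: -112826/40879 ≈ -2.7600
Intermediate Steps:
s = -1102266 (s = 3*(-367422) = -1102266)
(-138820 + s)/(278724 + 170945) = (-138820 - 1102266)/(278724 + 170945) = -1241086/449669 = -1241086*1/449669 = -112826/40879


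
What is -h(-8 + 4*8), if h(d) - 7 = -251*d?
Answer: 6017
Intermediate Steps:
h(d) = 7 - 251*d
-h(-8 + 4*8) = -(7 - 251*(-8 + 4*8)) = -(7 - 251*(-8 + 32)) = -(7 - 251*24) = -(7 - 6024) = -1*(-6017) = 6017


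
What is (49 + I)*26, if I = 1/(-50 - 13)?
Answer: 80236/63 ≈ 1273.6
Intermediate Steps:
I = -1/63 (I = 1/(-63) = -1/63 ≈ -0.015873)
(49 + I)*26 = (49 - 1/63)*26 = (3086/63)*26 = 80236/63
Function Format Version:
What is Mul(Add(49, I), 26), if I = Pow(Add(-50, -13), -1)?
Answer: Rational(80236, 63) ≈ 1273.6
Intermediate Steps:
I = Rational(-1, 63) (I = Pow(-63, -1) = Rational(-1, 63) ≈ -0.015873)
Mul(Add(49, I), 26) = Mul(Add(49, Rational(-1, 63)), 26) = Mul(Rational(3086, 63), 26) = Rational(80236, 63)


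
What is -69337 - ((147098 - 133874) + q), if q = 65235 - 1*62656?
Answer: -85140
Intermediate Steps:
q = 2579 (q = 65235 - 62656 = 2579)
-69337 - ((147098 - 133874) + q) = -69337 - ((147098 - 133874) + 2579) = -69337 - (13224 + 2579) = -69337 - 1*15803 = -69337 - 15803 = -85140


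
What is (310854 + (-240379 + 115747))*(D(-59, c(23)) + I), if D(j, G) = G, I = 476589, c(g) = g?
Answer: 88755639864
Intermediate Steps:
(310854 + (-240379 + 115747))*(D(-59, c(23)) + I) = (310854 + (-240379 + 115747))*(23 + 476589) = (310854 - 124632)*476612 = 186222*476612 = 88755639864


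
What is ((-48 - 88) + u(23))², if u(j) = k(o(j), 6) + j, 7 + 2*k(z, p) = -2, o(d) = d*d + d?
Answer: 55225/4 ≈ 13806.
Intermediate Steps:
o(d) = d + d² (o(d) = d² + d = d + d²)
k(z, p) = -9/2 (k(z, p) = -7/2 + (½)*(-2) = -7/2 - 1 = -9/2)
u(j) = -9/2 + j
((-48 - 88) + u(23))² = ((-48 - 88) + (-9/2 + 23))² = (-136 + 37/2)² = (-235/2)² = 55225/4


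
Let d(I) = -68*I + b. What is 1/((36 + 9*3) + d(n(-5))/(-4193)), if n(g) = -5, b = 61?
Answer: 4193/263758 ≈ 0.015897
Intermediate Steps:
d(I) = 61 - 68*I (d(I) = -68*I + 61 = 61 - 68*I)
1/((36 + 9*3) + d(n(-5))/(-4193)) = 1/((36 + 9*3) + (61 - 68*(-5))/(-4193)) = 1/((36 + 27) + (61 + 340)*(-1/4193)) = 1/(63 + 401*(-1/4193)) = 1/(63 - 401/4193) = 1/(263758/4193) = 4193/263758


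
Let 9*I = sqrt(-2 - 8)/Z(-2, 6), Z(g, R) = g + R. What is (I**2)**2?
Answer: 25/419904 ≈ 5.9537e-5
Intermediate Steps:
Z(g, R) = R + g
I = I*sqrt(10)/36 (I = (sqrt(-2 - 8)/(6 - 2))/9 = (sqrt(-10)/4)/9 = ((I*sqrt(10))*(1/4))/9 = (I*sqrt(10)/4)/9 = I*sqrt(10)/36 ≈ 0.087841*I)
(I**2)**2 = ((I*sqrt(10)/36)**2)**2 = (-5/648)**2 = 25/419904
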